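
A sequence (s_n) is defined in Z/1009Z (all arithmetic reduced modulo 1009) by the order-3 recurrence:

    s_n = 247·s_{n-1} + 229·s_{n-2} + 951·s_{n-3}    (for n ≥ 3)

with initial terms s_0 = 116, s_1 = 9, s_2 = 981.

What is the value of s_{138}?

49

s_3 = 247·981 + 229·9 + 951·116 = 525
s_4 = 247·525 + 229·981 + 951·9 = 652
s_5 = 247·652 + 229·525 + 951·981 = 373
s_6 = 247·373 + 229·652 + 951·525 = 108
s_7 = 247·108 + 229·373 + 951·652 = 620
s_8 = 247·620 + 229·108 + 951·373 = 852
Continuing the recurrence:
  s_9 = 73;  s_10 = 604;  s_11 = 454;  s_12 = 24;  s_13 = 196;  s_14 = 333
  s_15 = 627;  s_16 = 805;  s_17 = 224;  s_18 = 498;  s_19 = 478;  s_20 = 163
  s_21 = 768;  s_22 = 526;  s_23 = 703;  s_24 = 328;  s_25 = 614;  s_26 = 340
  s_27 = 735;  s_28 = 804;  s_29 = 87;  s_30 = 526;  s_31 = 295;  s_32 = 599
  s_33 = 353;  s_34 = 407;  s_35 = 319;  s_36 = 172;  s_37 = 110;  s_38 = 633
  s_39 = 35;  s_40 = 917;  s_41 = 36;  s_42 = 929;  s_43 = 883;  s_44 = 938
  s_45 = 627;  s_46 = 622;  s_47 = 653;  s_48 = 987;  s_49 = 64;  s_50 = 139
  s_51 = 824;  s_52 = 586;  s_53 = 478;  s_54 = 650;  s_55 = 927;  s_56 = 981
  s_57 = 173;  s_58 = 715;  s_59 = 911;  s_60 = 343;  s_61 = 629;  s_62 = 461
  s_63 = 899;  s_64 = 548;  s_65 = 690;  s_66 = 611;  s_67 = 677;  s_68 = 742
  s_69 = 169;  s_70 = 865;  s_71 = 457;  s_72 = 480;  s_73 = 504;  s_74 = 48
  s_75 = 550;  s_76 = 566;  s_77 = 628;  s_78 = 580;  s_79 = 985;  s_80 = 667
  s_81 = 497;  s_82 = 428;  s_83 = 232;  s_84 = 365;  s_85 = 406;  s_86 = 899
  s_87 = 238;  s_88 = 967;  s_89 = 58;  s_90 = 994;  s_91 = 914;  s_92 = 6
  s_93 = 777;  s_94 = 30;  s_95 = 348;  s_96 = 337;  s_97 = 760;  s_98 = 531
  s_99 = 104;  s_100 = 289;  s_101 = 834;  s_102 = 780;  s_103 = 617;  s_104 = 127
  s_105 = 288;  s_106 = 866;  s_107 = 58;  s_108 = 190;  s_109 = 903;  s_110 = 847
  s_111 = 367;  s_112 = 168;  s_113 = 738;  s_114 = 699;  s_115 = 959;  s_116 = 990
  s_117 = 828;  s_118 = 256;  s_119 = 687;  s_120 = 687;  s_121 = 383;  s_122 = 188
  s_123 = 460;  s_124 = 261;  s_125 = 490;  s_126 = 751;  s_127 = 49;  s_128 = 276
  s_129 = 520;  s_130 = 119;  s_131 = 286;  s_132 = 130;  s_133 = 901;  s_134 = 632
  s_135 = 734;  s_136 = 329
s_137 = 247·329 + 229·734 + 951·632 = 803
s_138 = 247·803 + 229·329 + 951·734 = 49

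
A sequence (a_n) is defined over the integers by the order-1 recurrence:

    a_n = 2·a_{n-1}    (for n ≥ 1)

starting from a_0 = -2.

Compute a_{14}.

-32768

a_1 = 2·-2 = -4
a_2 = 2·-4 = -8
a_3 = 2·-8 = -16
a_4 = 2·-16 = -32
a_5 = 2·-32 = -64
a_6 = 2·-64 = -128
a_7 = 2·-128 = -256
a_8 = 2·-256 = -512
a_9 = 2·-512 = -1024
a_10 = 2·-1024 = -2048
a_11 = 2·-2048 = -4096
a_12 = 2·-4096 = -8192
a_13 = 2·-8192 = -16384
a_14 = 2·-16384 = -32768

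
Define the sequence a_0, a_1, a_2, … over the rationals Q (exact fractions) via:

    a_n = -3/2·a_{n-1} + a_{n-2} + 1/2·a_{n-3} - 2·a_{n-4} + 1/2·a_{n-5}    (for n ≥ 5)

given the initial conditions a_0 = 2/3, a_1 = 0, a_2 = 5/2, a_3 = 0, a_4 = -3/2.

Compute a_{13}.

a_5 = -3/2·-3/2 + 1·0 + 1/2·5/2 + -2·0 + 1/2·2/3 = 23/6
a_6 = -3/2·23/6 + 1·-3/2 + 1/2·0 + -2·5/2 + 1/2·0 = -49/4
a_7 = -3/2·-49/4 + 1·23/6 + 1/2·-3/2 + -2·0 + 1/2·5/2 = 545/24
a_8 = -3/2·545/24 + 1·-49/4 + 1/2·23/6 + -2·-3/2 + 1/2·0 = -1987/48
a_9 = -3/2·-1987/48 + 1·545/24 + 1/2·-49/4 + -2·23/6 + 1/2·-3/2 = 6745/96
a_10 = -3/2·6745/96 + 1·-1987/48 + 1/2·545/24 + -2·-49/4 + 1/2·23/6 = -6977/64
a_11 = -3/2·-6977/64 + 1·6745/96 + 1/2·-1987/48 + -2·545/24 + 1/2·-49/4 = 62033/384
a_12 = -3/2·62033/384 + 1·-6977/64 + 1/2·6745/96 + -2·-1987/48 + 1/2·545/24 = -170539/768
a_13 = -3/2·-170539/768 + 1·62033/384 + 1/2·-6977/64 + -2·6745/96 + 1/2·-1987/48 = 428393/1536

428393/1536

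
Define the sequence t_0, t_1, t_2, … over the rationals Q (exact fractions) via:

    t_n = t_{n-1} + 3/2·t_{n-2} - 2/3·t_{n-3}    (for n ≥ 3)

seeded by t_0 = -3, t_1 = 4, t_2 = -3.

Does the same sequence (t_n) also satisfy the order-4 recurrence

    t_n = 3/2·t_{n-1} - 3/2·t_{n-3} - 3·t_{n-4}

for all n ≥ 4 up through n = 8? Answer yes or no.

no

Terms t_0..t_8: -3, 4, -3, 5, -13/6, 22/3, 3/4, 475/36, 679/72
n=4: candidate gives 21/2, actual t_4 = -13/6 ✗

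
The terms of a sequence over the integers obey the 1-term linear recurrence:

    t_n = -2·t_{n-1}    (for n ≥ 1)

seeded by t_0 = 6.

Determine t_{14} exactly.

98304

t_1 = -2·6 = -12
t_2 = -2·-12 = 24
t_3 = -2·24 = -48
t_4 = -2·-48 = 96
t_5 = -2·96 = -192
t_6 = -2·-192 = 384
t_7 = -2·384 = -768
t_8 = -2·-768 = 1536
t_9 = -2·1536 = -3072
t_10 = -2·-3072 = 6144
t_11 = -2·6144 = -12288
t_12 = -2·-12288 = 24576
t_13 = -2·24576 = -49152
t_14 = -2·-49152 = 98304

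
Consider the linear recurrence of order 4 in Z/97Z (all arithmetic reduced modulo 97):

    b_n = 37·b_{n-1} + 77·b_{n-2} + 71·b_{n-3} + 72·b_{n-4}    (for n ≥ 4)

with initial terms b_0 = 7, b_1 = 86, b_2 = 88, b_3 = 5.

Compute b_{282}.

b_4 = 37·5 + 77·88 + 71·86 + 72·7 = 88
b_5 = 37·88 + 77·5 + 71·88 + 72·86 = 76
b_6 = 37·76 + 77·88 + 71·5 + 72·88 = 80
b_7 = 37·80 + 77·76 + 71·88 + 72·5 = 94
b_8 = 37·94 + 77·80 + 71·76 + 72·88 = 30
b_9 = 37·30 + 77·94 + 71·80 + 72·76 = 3
Continuing the recurrence:
  b_10 = 14;  b_11 = 44;  b_12 = 35;  b_13 = 73;  b_14 = 22;  b_15 = 60
  b_16 = 74;  b_17 = 14;  b_18 = 32;  b_19 = 2;  b_20 = 33;  b_21 = 96
  b_22 = 3;  b_23 = 96;  b_24 = 74;  b_25 = 86;  b_26 = 4;  b_27 = 21
  b_28 = 6;  b_29 = 70;  b_30 = 78;  b_31 = 29;  b_32 = 65;  b_33 = 84
  b_34 = 74;  b_35 = 1;  b_36 = 83;  b_37 = 94;  b_38 = 39;  b_39 = 96
  b_40 = 96;  b_41 = 14;  b_42 = 74;  b_43 = 84;  b_44 = 28;  b_45 = 89
  b_46 = 57;  b_47 = 23;  b_48 = 92;  b_49 = 13;  b_50 = 13;  b_51 = 67
  b_52 = 66;  b_53 = 51;  b_54 = 52;  b_55 = 35;  b_56 = 92;  b_57 = 77
  b_58 = 60;  b_59 = 32;  b_60 = 47;  b_61 = 39;  b_62 = 14;  b_63 = 44
  b_64 = 32;  b_65 = 32;  b_66 = 20;  b_67 = 11;  b_68 = 24;  b_69 = 27
  b_70 = 24;  b_71 = 31;  b_72 = 44;  b_73 = 0;  b_74 = 42;  b_75 = 23
  b_76 = 75;  b_77 = 59;  b_78 = 5;  b_79 = 69;  b_80 = 14;  b_81 = 55
  b_82 = 30;  b_83 = 55;  b_84 = 43;  b_85 = 82;  b_86 = 91;  b_87 = 10
  b_88 = 96;  b_89 = 3;  b_90 = 21;  b_91 = 8;  b_92 = 17;  b_93 = 42
  b_94 = 93;  b_95 = 19;  b_96 = 42;  b_97 = 34;  b_98 = 24;  b_99 = 96
  b_100 = 71;  b_101 = 9;  b_102 = 85;  b_103 = 77;  b_104 = 13;  b_105 = 95
  b_106 = 1;  b_107 = 45;  b_108 = 14;  b_109 = 30;  b_110 = 23;  b_111 = 23
  b_112 = 37;  b_113 = 46;  b_114 = 80;  b_115 = 18;  b_116 = 49;  b_117 = 66
  b_118 = 61;  b_119 = 86;  b_120 = 88;  b_121 = 46;  b_122 = 61;  b_123 = 3
  b_124 = 54;  b_125 = 75;  b_126 = 92;  b_127 = 37;  b_128 = 12;  b_129 = 93
  b_130 = 36;  b_131 = 78;  b_132 = 30;  b_133 = 72;  b_134 = 9;  b_135 = 43
  b_136 = 50;  b_137 = 23;  b_138 = 60;  b_139 = 64;  b_140 = 96;  b_141 = 40
  b_142 = 82;  b_143 = 78;  b_144 = 37;  b_145 = 72;  b_146 = 77;  b_147 = 49
  b_148 = 95;  b_149 = 91;  b_150 = 14;  b_151 = 47;  b_152 = 16;  b_153 = 20
  b_154 = 12;  b_155 = 5;  b_156 = 92;  b_157 = 67;  b_158 = 15;  b_159 = 93
  b_160 = 69;  b_161 = 83;  b_162 = 62;  b_163 = 7;  b_164 = 83;  b_165 = 20
  b_166 = 64;  b_167 = 23;  b_168 = 80;  b_169 = 45;  b_170 = 1;  b_171 = 71
  b_172 = 19;  b_173 = 72;  b_174 = 25;  b_175 = 29;  b_176 = 69;  b_177 = 8
  b_178 = 59;  b_179 = 86;  b_180 = 69;  b_181 = 69;  b_182 = 81;  b_183 = 1
  b_184 = 39;  b_185 = 17;  b_186 = 29;  b_187 = 82;  b_188 = 67;  b_189 = 48
  b_190 = 4;  b_191 = 52;  b_192 = 85;  b_193 = 25;  b_194 = 4;  b_195 = 18
  b_196 = 42;  b_197 = 77;  b_198 = 83;  b_199 = 86;  b_200 = 22;  b_201 = 55
  b_202 = 0;  b_203 = 58;  b_204 = 69;  b_205 = 18;  b_206 = 9;  b_207 = 27
  b_208 = 81;  b_209 = 27;  b_210 = 4;  b_211 = 28;  b_212 = 72;  b_213 = 64
  b_214 = 3;  b_215 = 42;  b_216 = 67;  b_217 = 58;  b_218 = 27;  b_219 = 54
  b_220 = 21;  b_221 = 67;  b_222 = 77;  b_223 = 1;  b_224 = 13;  b_225 = 82
  b_226 = 47;  b_227 = 27;  b_228 = 27;  b_229 = 0;  b_230 = 8;  b_231 = 83
  b_232 = 5;  b_233 = 63;  b_234 = 67;  b_235 = 81;  b_236 = 88;  b_237 = 65
  b_238 = 65;  b_239 = 90;  b_240 = 80;  b_241 = 76;  b_242 = 60;  b_243 = 56
  b_244 = 0;  b_245 = 76;  b_246 = 50;  b_247 = 94;  b_248 = 17;  b_249 = 11
  b_250 = 59;  b_251 = 44;  b_252 = 28;  b_253 = 93;  b_254 = 68;  b_255 = 89
  b_256 = 76;  b_257 = 43;  b_258 = 34;  b_259 = 77;  b_260 = 24;  b_261 = 8
  b_262 = 68;  b_263 = 1;  b_264 = 3;  b_265 = 63;  b_266 = 60;  b_267 = 81
  b_268 = 84;  b_269 = 2;  b_270 = 26;  b_271 = 11;  b_272 = 63;  b_273 = 27
  b_274 = 64;  b_275 = 12;  b_276 = 88;  b_277 = 95;  b_278 = 37;  b_279 = 82
  b_280 = 49
b_281 = 37·49 + 77·82 + 71·37 + 72·95 = 37
b_282 = 37·37 + 77·49 + 71·82 + 72·37 = 48

48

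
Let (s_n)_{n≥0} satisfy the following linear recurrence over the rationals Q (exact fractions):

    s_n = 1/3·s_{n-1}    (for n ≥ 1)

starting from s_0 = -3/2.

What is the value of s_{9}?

s_1 = 1/3·-3/2 = -1/2
s_2 = 1/3·-1/2 = -1/6
s_3 = 1/3·-1/6 = -1/18
s_4 = 1/3·-1/18 = -1/54
s_5 = 1/3·-1/54 = -1/162
s_6 = 1/3·-1/162 = -1/486
s_7 = 1/3·-1/486 = -1/1458
s_8 = 1/3·-1/1458 = -1/4374
s_9 = 1/3·-1/4374 = -1/13122

-1/13122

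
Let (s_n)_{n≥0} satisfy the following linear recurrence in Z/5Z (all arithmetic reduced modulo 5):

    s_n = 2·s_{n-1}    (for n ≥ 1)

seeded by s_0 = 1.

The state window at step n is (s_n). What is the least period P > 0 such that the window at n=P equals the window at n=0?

4

n=0: window = (1)
n=1: window = (2)
n=2: window = (4)
n=3: window = (3)
n=4: window = (1)
window at n=4 equals window at n=0 → period = 4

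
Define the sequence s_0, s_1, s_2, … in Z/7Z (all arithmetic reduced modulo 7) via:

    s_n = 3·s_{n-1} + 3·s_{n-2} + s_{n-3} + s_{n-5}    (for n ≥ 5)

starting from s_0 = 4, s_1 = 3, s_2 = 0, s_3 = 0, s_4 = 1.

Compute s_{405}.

s_5 = 3·1 + 3·0 + 1·0 + 0·3 + 1·4 = 0
s_6 = 3·0 + 3·1 + 1·0 + 0·0 + 1·3 = 6
s_7 = 3·6 + 3·0 + 1·1 + 0·0 + 1·0 = 5
s_8 = 3·5 + 3·6 + 1·0 + 0·1 + 1·0 = 5
s_9 = 3·5 + 3·5 + 1·6 + 0·0 + 1·1 = 2
s_10 = 3·2 + 3·5 + 1·5 + 0·6 + 1·0 = 5
Continuing the recurrence:
  s_11 = 4;  s_12 = 6;  s_13 = 5;  s_14 = 4;  s_15 = 3;  s_16 = 2
  s_17 = 4;  s_18 = 5;  s_19 = 5;  s_20 = 2;  s_21 = 0;  s_22 = 1
  s_23 = 3;  s_24 = 3;  s_25 = 0;  s_26 = 5;  s_27 = 5;  s_28 = 5
  s_29 = 3;  s_30 = 1;  s_31 = 1;  s_32 = 0;  s_33 = 2;  s_34 = 3
  s_35 = 2;  s_36 = 4;  s_37 = 0;  s_38 = 2;  s_39 = 6;  s_40 = 5
  s_41 = 4;  s_42 = 5;  s_43 = 6;  s_44 = 1;  s_45 = 3;  s_46 = 1
  s_47 = 4;  s_48 = 3;  s_49 = 2;  s_50 = 1;  s_51 = 6;  s_52 = 6
  s_53 = 5;  s_54 = 6;  s_55 = 5;  s_56 = 2;  s_57 = 5;  s_58 = 3
  s_59 = 4;  s_60 = 3;  s_61 = 5;  s_62 = 5;  s_63 = 1;  s_64 = 6
  s_65 = 1;  s_66 = 6;  s_67 = 4;  s_68 = 4;  s_69 = 1;  s_70 = 6
  s_71 = 3;  s_72 = 4;  s_73 = 3;  s_74 = 4;  s_75 = 3;  s_76 = 6
  s_77 = 0;  s_78 = 3;  s_79 = 5;  s_80 = 6;  s_81 = 0;  s_82 = 2
  s_83 = 1;  s_84 = 0;  s_85 = 4;  s_86 = 6;  s_87 = 4;  s_88 = 0
  s_89 = 4;  s_90 = 6;  s_91 = 1;  s_92 = 1;  s_93 = 5;  s_94 = 2
  s_95 = 0;  s_96 = 5;  s_97 = 4;  s_98 = 4;  s_99 = 3;  s_100 = 4
  s_101 = 2;  s_102 = 4;  s_103 = 5;  s_104 = 4;  s_105 = 0;  s_106 = 5
  s_107 = 2;  s_108 = 5;  s_109 = 2;  s_110 = 2;  s_111 = 1;  s_112 = 6
  s_113 = 0;  s_114 = 0;  s_115 = 1;  s_116 = 4;  s_117 = 0;  s_118 = 6
  s_119 = 1;  s_120 = 1;  s_121 = 2;  s_122 = 3;  s_123 = 1;  s_124 = 1
  s_125 = 3;  s_126 = 1;  s_127 = 2;  s_128 = 6;  s_129 = 5;  s_130 = 3
  s_131 = 3;  s_132 = 4;  s_133 = 2;  s_134 = 5;  s_135 = 0;  s_136 = 6
  s_137 = 6;  s_138 = 3;  s_139 = 3;  s_140 = 3;  s_141 = 6;  s_142 = 1
  s_143 = 6;  s_144 = 2;  s_145 = 0;  s_146 = 4;  s_147 = 1;  s_148 = 0
  s_149 = 2;  s_150 = 0;  s_151 = 3;  s_152 = 5;  s_153 = 3;  s_154 = 1
  s_155 = 3;  s_156 = 4;  s_157 = 6;  s_158 = 1;  s_159 = 5;  s_160 = 6
  s_161 = 3;  s_162 = 3;  s_163 = 4;  s_164 = 1;  s_165 = 3;  s_166 = 5
  s_167 = 0;  s_168 = 1;  s_169 = 2;  s_170 = 5;  s_171 = 6;  s_172 = 0
  s_173 = 3;  s_174 = 3;  s_175 = 2;  s_176 = 3;  s_177 = 4;  s_178 = 5
  s_179 = 5;  s_180 = 1;  s_181 = 5;  s_182 = 6;  s_183 = 4;  s_184 = 5
  s_185 = 6;  s_186 = 0;  s_187 = 1;  s_188 = 6;  s_189 = 5;  s_190 = 5
  s_191 = 1;  s_192 = 3;  s_193 = 2;  s_194 = 0;  s_195 = 0;  s_196 = 3
  s_197 = 5;  s_198 = 5;  s_199 = 5;  s_200 = 0;  s_201 = 2;  s_202 = 2
  s_203 = 3;  s_204 = 1;  s_205 = 0;  s_206 = 1;  s_207 = 6;  s_208 = 3
  s_209 = 1;  s_210 = 4;  s_211 = 5;  s_212 = 6;  s_213 = 5;  s_214 = 4
  s_215 = 2;  s_216 = 0;  s_217 = 2;  s_218 = 6;  s_219 = 0;  s_220 = 1
  s_221 = 2;  s_222 = 4;  s_223 = 4;  s_224 = 5;  s_225 = 4;  s_226 = 5
  s_227 = 1;  s_228 = 5;  s_229 = 0;  s_230 = 6;  s_231 = 0;  s_232 = 5
  s_233 = 5;  s_234 = 2;  s_235 = 4;  s_236 = 2;  s_237 = 4;  s_238 = 6
  s_239 = 6;  s_240 = 2;  s_241 = 4;  s_242 = 0;  s_243 = 6;  s_244 = 0
  s_245 = 6;  s_246 = 0;  s_247 = 4;  s_248 = 3;  s_249 = 0;  s_250 = 5
  s_251 = 4;  s_252 = 3;  s_253 = 1;  s_254 = 2;  s_255 = 3;  s_256 = 6
  s_257 = 4;  s_258 = 6;  s_259 = 3;  s_260 = 6;  s_261 = 4;  s_262 = 2
  s_263 = 2;  s_264 = 5;  s_265 = 1;  s_266 = 3;  s_267 = 5;  s_268 = 6
  s_269 = 6;  s_270 = 0;  s_271 = 6;  s_272 = 1;  s_273 = 6;  s_274 = 5
  s_275 = 6;  s_276 = 3;  s_277 = 5;  s_278 = 1;  s_279 = 5;  s_280 = 1
  s_281 = 1;  s_282 = 2;  s_283 = 4;  s_284 = 3;  s_285 = 3;  s_286 = 2
  s_287 = 6;  s_288 = 3;  s_289 = 4;  s_290 = 2;  s_291 = 2;  s_292 = 1
  s_293 = 0;  s_294 = 2;  s_295 = 2;  s_296 = 0;  s_297 = 2;  s_298 = 1
  s_299 = 4;  s_300 = 5;  s_301 = 0;  s_302 = 0;  s_303 = 6;  s_304 = 1
  s_305 = 5;  s_306 = 3;  s_307 = 4;  s_308 = 4;  s_309 = 0;  s_310 = 0
  s_311 = 0;  s_312 = 4;  s_313 = 2;  s_314 = 4;  s_315 = 1;  s_316 = 3
  s_317 = 6;  s_318 = 2;  s_319 = 3;  s_320 = 1;  s_321 = 3;  s_322 = 0
  s_323 = 5;  s_324 = 0;  s_325 = 2;  s_326 = 0;  s_327 = 6;  s_328 = 4
  s_329 = 2;  s_330 = 5;  s_331 = 4;  s_332 = 0;  s_333 = 0;  s_334 = 6
  s_335 = 2;  s_336 = 0;  s_337 = 5;  s_338 = 3;  s_339 = 2;  s_340 = 1
  s_341 = 5;  s_342 = 4;  s_343 = 3;  s_344 = 0;  s_345 = 0;  s_346 = 1
  s_347 = 0;  s_348 = 6;  s_349 = 5;  s_350 = 5;  s_351 = 2;  s_352 = 5
  s_353 = 4;  s_354 = 6;  s_355 = 5;  s_356 = 4;  s_357 = 3;  s_358 = 2
  s_359 = 4;  s_360 = 5;  s_361 = 5;  s_362 = 2;  s_363 = 0;  s_364 = 1
  s_365 = 3;  s_366 = 3;  s_367 = 0;  s_368 = 5;  s_369 = 5;  s_370 = 5
  s_371 = 3;  s_372 = 1;  s_373 = 1;  s_374 = 0;  s_375 = 2;  s_376 = 3
  s_377 = 2;  s_378 = 4;  s_379 = 0;  s_380 = 2;  s_381 = 6;  s_382 = 5
  s_383 = 4;  s_384 = 5;  s_385 = 6;  s_386 = 1;  s_387 = 3;  s_388 = 1
  s_389 = 4;  s_390 = 3;  s_391 = 2;  s_392 = 1;  s_393 = 6;  s_394 = 6
  s_395 = 5;  s_396 = 6;  s_397 = 5;  s_398 = 2;  s_399 = 5;  s_400 = 3
  s_401 = 4;  s_402 = 3;  s_403 = 5
s_404 = 3·5 + 3·3 + 1·4 + 0·3 + 1·5 = 5
s_405 = 3·5 + 3·5 + 1·3 + 0·4 + 1·3 = 1

1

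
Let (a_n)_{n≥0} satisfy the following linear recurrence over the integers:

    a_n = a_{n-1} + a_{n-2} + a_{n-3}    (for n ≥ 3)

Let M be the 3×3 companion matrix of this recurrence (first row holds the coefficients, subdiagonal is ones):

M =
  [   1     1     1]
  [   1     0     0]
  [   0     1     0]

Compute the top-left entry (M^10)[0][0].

274

(M^10)[0][0] is the top entry after applying M 10 times to the unit state (1, 0, 0). Equivalently it is h_{12} for the auxiliary sequence (h_n) obeying the same recurrence with h_2 = 1 and h_i = 0 for 0 ≤ i < 2:
h_3 = 1·1 + 1·0 + 1·0 = 1
h_4 = 1·1 + 1·1 + 1·0 = 2
h_5 = 1·2 + 1·1 + 1·1 = 4
h_6 = 1·4 + 1·2 + 1·1 = 7
h_7 = 1·7 + 1·4 + 1·2 = 13
h_8 = 1·13 + 1·7 + 1·4 = 24
h_9 = 1·24 + 1·13 + 1·7 = 44
h_10 = 1·44 + 1·24 + 1·13 = 81
h_11 = 1·81 + 1·44 + 1·24 = 149
h_12 = 1·149 + 1·81 + 1·44 = 274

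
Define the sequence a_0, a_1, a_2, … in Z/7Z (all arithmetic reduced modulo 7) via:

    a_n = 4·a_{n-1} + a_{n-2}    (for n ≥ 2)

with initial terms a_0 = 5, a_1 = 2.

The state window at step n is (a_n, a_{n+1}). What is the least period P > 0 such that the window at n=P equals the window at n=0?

16

n=0: window = (5, 2)
n=1: window = (2, 6)
n=2: window = (6, 5)
n=3: window = (5, 5)
n=4: window = (5, 4)
n=5: window = (4, 0)
n=6: window = (0, 4)
n=7: window = (4, 2)
n=8: window = (2, 5)
n=9: window = (5, 1)
n=10: window = (1, 2)
n=11: window = (2, 2)
n=12: window = (2, 3)
n=13: window = (3, 0)
n=14: window = (0, 3)
n=15: window = (3, 5)
n=16: window = (5, 2)
window at n=16 equals window at n=0 → period = 16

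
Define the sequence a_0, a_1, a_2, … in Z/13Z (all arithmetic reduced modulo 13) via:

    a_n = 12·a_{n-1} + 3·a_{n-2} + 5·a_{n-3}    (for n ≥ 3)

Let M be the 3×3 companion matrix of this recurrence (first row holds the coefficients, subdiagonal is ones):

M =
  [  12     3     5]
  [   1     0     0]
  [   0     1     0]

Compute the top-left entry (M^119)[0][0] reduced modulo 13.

9

(M^119)[0][0] is the top entry after applying M 119 times to the unit state (1, 0, 0). Equivalently it is h_{121} for the auxiliary sequence (h_n) obeying the same recurrence with h_2 = 1 and h_i = 0 for 0 ≤ i < 2:
h_3 = 12·1 + 3·0 + 5·0 = 12
h_4 = 12·12 + 3·1 + 5·0 = 4
h_5 = 12·4 + 3·12 + 5·1 = 11
h_6 = 12·11 + 3·4 + 5·12 = 9
h_7 = 12·9 + 3·11 + 5·4 = 5
h_8 = 12·5 + 3·9 + 5·11 = 12
h_9 = 12·12 + 3·5 + 5·9 = 9
h_10 = 12·9 + 3·12 + 5·5 = 0
h_11 = 12·0 + 3·9 + 5·12 = 9
h_12 = 12·9 + 3·0 + 5·9 = 10
h_13 = 12·10 + 3·9 + 5·0 = 4
h_14 = 12·4 + 3·10 + 5·9 = 6
h_15 = 12·6 + 3·4 + 5·10 = 4
h_16 = 12·4 + 3·6 + 5·4 = 8
h_17 = 12·8 + 3·4 + 5·6 = 8
h_18 = 12·8 + 3·8 + 5·4 = 10
h_19 = 12·10 + 3·8 + 5·8 = 2
h_20 = 12·2 + 3·10 + 5·8 = 3
h_21 = 12·3 + 3·2 + 5·10 = 1
h_22 = 12·1 + 3·3 + 5·2 = 5
h_23 = 12·5 + 3·1 + 5·3 = 0
h_24 = 12·0 + 3·5 + 5·1 = 7
h_25 = 12·7 + 3·0 + 5·5 = 5
h_26 = 12·5 + 3·7 + 5·0 = 3
h_27 = 12·3 + 3·5 + 5·7 = 8
h_28 = 12·8 + 3·3 + 5·5 = 0
h_29 = 12·0 + 3·8 + 5·3 = 0
h_30 = 12·0 + 3·0 + 5·8 = 1
(h_28, h_29, h_30) = (0, 0, 1) = (h_0, h_1, h_2), so the sequence has period 28.
121 ≡ 9 (mod 28), hence h_121 = h_9 = 9.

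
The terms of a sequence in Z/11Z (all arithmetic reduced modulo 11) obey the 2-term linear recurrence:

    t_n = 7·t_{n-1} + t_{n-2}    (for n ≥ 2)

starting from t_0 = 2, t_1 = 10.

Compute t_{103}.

8

t_2 = 7·10 + 1·2 = 6
t_3 = 7·6 + 1·10 = 8
t_4 = 7·8 + 1·6 = 7
t_5 = 7·7 + 1·8 = 2
t_6 = 7·2 + 1·7 = 10
(t_5, t_6) = (2, 10) = (t_0, t_1), so the sequence has period 5.
103 ≡ 3 (mod 5), hence t_103 = t_3 = 8.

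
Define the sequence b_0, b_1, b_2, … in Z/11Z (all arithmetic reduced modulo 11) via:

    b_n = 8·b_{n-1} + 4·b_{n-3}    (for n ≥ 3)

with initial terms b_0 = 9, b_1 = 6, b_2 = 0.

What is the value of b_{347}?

b_3 = 8·0 + 0·6 + 4·9 = 3
b_4 = 8·3 + 0·0 + 4·6 = 4
b_5 = 8·4 + 0·3 + 4·0 = 10
b_6 = 8·10 + 0·4 + 4·3 = 4
b_7 = 8·4 + 0·10 + 4·4 = 4
b_8 = 8·4 + 0·4 + 4·10 = 6
b_9 = 8·6 + 0·4 + 4·4 = 9
b_10 = 8·9 + 0·6 + 4·4 = 0
b_11 = 8·0 + 0·9 + 4·6 = 2
b_12 = 8·2 + 0·0 + 4·9 = 8
b_13 = 8·8 + 0·2 + 4·0 = 9
b_14 = 8·9 + 0·8 + 4·2 = 3
b_15 = 8·3 + 0·9 + 4·8 = 1
b_16 = 8·1 + 0·3 + 4·9 = 0
b_17 = 8·0 + 0·1 + 4·3 = 1
b_18 = 8·1 + 0·0 + 4·1 = 1
b_19 = 8·1 + 0·1 + 4·0 = 8
b_20 = 8·8 + 0·1 + 4·1 = 2
b_21 = 8·2 + 0·8 + 4·1 = 9
b_22 = 8·9 + 0·2 + 4·8 = 5
b_23 = 8·5 + 0·9 + 4·2 = 4
b_24 = 8·4 + 0·5 + 4·9 = 2
b_25 = 8·2 + 0·4 + 4·5 = 3
b_26 = 8·3 + 0·2 + 4·4 = 7
b_27 = 8·7 + 0·3 + 4·2 = 9
b_28 = 8·9 + 0·7 + 4·3 = 7
b_29 = 8·7 + 0·9 + 4·7 = 7
b_30 = 8·7 + 0·7 + 4·9 = 4
b_31 = 8·4 + 0·7 + 4·7 = 5
b_32 = 8·5 + 0·4 + 4·7 = 2
b_33 = 8·2 + 0·5 + 4·4 = 10
b_34 = 8·10 + 0·2 + 4·5 = 1
b_35 = 8·1 + 0·10 + 4·2 = 5
b_36 = 8·5 + 0·1 + 4·10 = 3
b_37 = 8·3 + 0·5 + 4·1 = 6
b_38 = 8·6 + 0·3 + 4·5 = 2
b_39 = 8·2 + 0·6 + 4·3 = 6
b_40 = 8·6 + 0·2 + 4·6 = 6
b_41 = 8·6 + 0·6 + 4·2 = 1
b_42 = 8·1 + 0·6 + 4·6 = 10
b_43 = 8·10 + 0·1 + 4·6 = 5
b_44 = 8·5 + 0·10 + 4·1 = 0
b_45 = 8·0 + 0·5 + 4·10 = 7
b_46 = 8·7 + 0·0 + 4·5 = 10
b_47 = 8·10 + 0·7 + 4·0 = 3
b_48 = 8·3 + 0·10 + 4·7 = 8
b_49 = 8·8 + 0·3 + 4·10 = 5
b_50 = 8·5 + 0·8 + 4·3 = 8
b_51 = 8·8 + 0·5 + 4·8 = 8
b_52 = 8·8 + 0·8 + 4·5 = 7
b_53 = 8·7 + 0·8 + 4·8 = 0
b_54 = 8·0 + 0·7 + 4·8 = 10
b_55 = 8·10 + 0·0 + 4·7 = 9
b_56 = 8·9 + 0·10 + 4·0 = 6
b_57 = 8·6 + 0·9 + 4·10 = 0
(b_55, b_56, b_57) = (9, 6, 0) = (b_0, b_1, b_2), so the sequence has period 55.
347 ≡ 17 (mod 55), hence b_347 = b_17 = 1.

1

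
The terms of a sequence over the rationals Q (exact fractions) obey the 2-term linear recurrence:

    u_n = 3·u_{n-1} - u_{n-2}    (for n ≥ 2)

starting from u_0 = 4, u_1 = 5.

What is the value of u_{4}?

73

u_2 = 3·5 + -1·4 = 11
u_3 = 3·11 + -1·5 = 28
u_4 = 3·28 + -1·11 = 73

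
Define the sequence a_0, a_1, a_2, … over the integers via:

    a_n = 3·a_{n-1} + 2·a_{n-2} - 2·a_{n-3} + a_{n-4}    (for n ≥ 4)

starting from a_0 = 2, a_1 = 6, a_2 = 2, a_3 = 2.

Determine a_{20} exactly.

a_4 = 3·2 + 2·2 + -2·6 + 1·2 = 0
a_5 = 3·0 + 2·2 + -2·2 + 1·6 = 6
a_6 = 3·6 + 2·0 + -2·2 + 1·2 = 16
a_7 = 3·16 + 2·6 + -2·0 + 1·2 = 62
a_8 = 3·62 + 2·16 + -2·6 + 1·0 = 206
a_9 = 3·206 + 2·62 + -2·16 + 1·6 = 716
a_10 = 3·716 + 2·206 + -2·62 + 1·16 = 2452
a_11 = 3·2452 + 2·716 + -2·206 + 1·62 = 8438
a_12 = 3·8438 + 2·2452 + -2·716 + 1·206 = 28992
a_13 = 3·28992 + 2·8438 + -2·2452 + 1·716 = 99664
a_14 = 3·99664 + 2·28992 + -2·8438 + 1·2452 = 342552
a_15 = 3·342552 + 2·99664 + -2·28992 + 1·8438 = 1177438
a_16 = 3·1177438 + 2·342552 + -2·99664 + 1·28992 = 4047082
a_17 = 3·4047082 + 2·1177438 + -2·342552 + 1·99664 = 13910682
a_18 = 3·13910682 + 2·4047082 + -2·1177438 + 1·342552 = 47813886
a_19 = 3·47813886 + 2·13910682 + -2·4047082 + 1·1177438 = 164346296
a_20 = 3·164346296 + 2·47813886 + -2·13910682 + 1·4047082 = 564892378

564892378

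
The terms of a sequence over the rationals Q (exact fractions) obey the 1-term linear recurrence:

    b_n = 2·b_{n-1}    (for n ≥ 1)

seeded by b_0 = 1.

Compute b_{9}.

b_1 = 2·1 = 2
b_2 = 2·2 = 4
b_3 = 2·4 = 8
b_4 = 2·8 = 16
b_5 = 2·16 = 32
b_6 = 2·32 = 64
b_7 = 2·64 = 128
b_8 = 2·128 = 256
b_9 = 2·256 = 512

512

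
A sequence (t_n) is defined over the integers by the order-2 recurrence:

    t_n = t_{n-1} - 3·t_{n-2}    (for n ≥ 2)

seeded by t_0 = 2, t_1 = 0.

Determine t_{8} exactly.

-78

t_2 = 1·0 + -3·2 = -6
t_3 = 1·-6 + -3·0 = -6
t_4 = 1·-6 + -3·-6 = 12
t_5 = 1·12 + -3·-6 = 30
t_6 = 1·30 + -3·12 = -6
t_7 = 1·-6 + -3·30 = -96
t_8 = 1·-96 + -3·-6 = -78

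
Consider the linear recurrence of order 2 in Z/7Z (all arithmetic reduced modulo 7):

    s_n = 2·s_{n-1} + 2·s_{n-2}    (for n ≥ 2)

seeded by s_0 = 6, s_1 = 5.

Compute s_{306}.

s_2 = 2·5 + 2·6 = 1
s_3 = 2·1 + 2·5 = 5
s_4 = 2·5 + 2·1 = 5
s_5 = 2·5 + 2·5 = 6
s_6 = 2·6 + 2·5 = 1
s_7 = 2·1 + 2·6 = 0
s_8 = 2·0 + 2·1 = 2
s_9 = 2·2 + 2·0 = 4
s_10 = 2·4 + 2·2 = 5
s_11 = 2·5 + 2·4 = 4
s_12 = 2·4 + 2·5 = 4
s_13 = 2·4 + 2·4 = 2
s_14 = 2·2 + 2·4 = 5
s_15 = 2·5 + 2·2 = 0
s_16 = 2·0 + 2·5 = 3
s_17 = 2·3 + 2·0 = 6
s_18 = 2·6 + 2·3 = 4
s_19 = 2·4 + 2·6 = 6
s_20 = 2·6 + 2·4 = 6
s_21 = 2·6 + 2·6 = 3
s_22 = 2·3 + 2·6 = 4
s_23 = 2·4 + 2·3 = 0
s_24 = 2·0 + 2·4 = 1
s_25 = 2·1 + 2·0 = 2
s_26 = 2·2 + 2·1 = 6
s_27 = 2·6 + 2·2 = 2
s_28 = 2·2 + 2·6 = 2
s_29 = 2·2 + 2·2 = 1
s_30 = 2·1 + 2·2 = 6
s_31 = 2·6 + 2·1 = 0
s_32 = 2·0 + 2·6 = 5
s_33 = 2·5 + 2·0 = 3
s_34 = 2·3 + 2·5 = 2
s_35 = 2·2 + 2·3 = 3
s_36 = 2·3 + 2·2 = 3
s_37 = 2·3 + 2·3 = 5
s_38 = 2·5 + 2·3 = 2
s_39 = 2·2 + 2·5 = 0
s_40 = 2·0 + 2·2 = 4
s_41 = 2·4 + 2·0 = 1
s_42 = 2·1 + 2·4 = 3
s_43 = 2·3 + 2·1 = 1
s_44 = 2·1 + 2·3 = 1
s_45 = 2·1 + 2·1 = 4
s_46 = 2·4 + 2·1 = 3
s_47 = 2·3 + 2·4 = 0
s_48 = 2·0 + 2·3 = 6
s_49 = 2·6 + 2·0 = 5
(s_48, s_49) = (6, 5) = (s_0, s_1), so the sequence has period 48.
306 ≡ 18 (mod 48), hence s_306 = s_18 = 4.

4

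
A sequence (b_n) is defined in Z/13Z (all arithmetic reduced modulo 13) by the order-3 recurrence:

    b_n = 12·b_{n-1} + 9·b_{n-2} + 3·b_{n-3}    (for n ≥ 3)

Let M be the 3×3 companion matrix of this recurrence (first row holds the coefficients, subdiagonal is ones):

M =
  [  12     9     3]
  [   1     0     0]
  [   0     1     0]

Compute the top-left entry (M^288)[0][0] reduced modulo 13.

1

(M^288)[0][0] is the top entry after applying M 288 times to the unit state (1, 0, 0). Equivalently it is h_{290} for the auxiliary sequence (h_n) obeying the same recurrence with h_2 = 1 and h_i = 0 for 0 ≤ i < 2:
h_3 = 12·1 + 9·0 + 3·0 = 12
h_4 = 12·12 + 9·1 + 3·0 = 10
h_5 = 12·10 + 9·12 + 3·1 = 10
h_6 = 12·10 + 9·10 + 3·12 = 12
h_7 = 12·12 + 9·10 + 3·10 = 4
h_8 = 12·4 + 9·12 + 3·10 = 4
Continuing the recurrence:
  h_9 = 3;  h_10 = 6;  h_11 = 7;  h_12 = 4;  h_13 = 12;  h_14 = 6
  h_15 = 10;  h_16 = 2;  h_17 = 2;  h_18 = 7;  h_19 = 4;  h_20 = 0
  h_21 = 5;  h_22 = 7;  h_23 = 12;  h_24 = 1;  h_25 = 11;  h_26 = 8
  h_27 = 3;  h_28 = 11;  h_29 = 1;  h_30 = 3;  h_31 = 0;  h_32 = 4
  h_33 = 5;  h_34 = 5;  h_35 = 0;  h_36 = 8;  h_37 = 7;  h_38 = 0
  h_39 = 9;  h_40 = 12;  h_41 = 4;  h_42 = 1;  h_43 = 6;  h_44 = 2
  h_45 = 3;  h_46 = 7;  h_47 = 0;  h_48 = 7;  h_49 = 1;  h_50 = 10
  h_51 = 7;  h_52 = 8;  h_53 = 7;  h_54 = 8;  h_55 = 1;  h_56 = 1
  h_57 = 6;  h_58 = 6;  h_59 = 12;  h_60 = 8;  h_61 = 1;  h_62 = 3
  h_63 = 4;  h_64 = 0;  h_65 = 6;  h_66 = 6;  h_67 = 9;  h_68 = 11
  h_69 = 10;  h_70 = 12;  h_71 = 7;  h_72 = 1;  h_73 = 7;  h_74 = 10
  h_75 = 4;  h_76 = 3;  h_77 = 11;  h_78 = 2;  h_79 = 2;  h_80 = 10
  h_81 = 1;  h_82 = 4;  h_83 = 9;  h_84 = 4;  h_85 = 11;  h_86 = 0
  h_87 = 7;  h_88 = 0;  h_89 = 11;  h_90 = 10;  h_91 = 11;  h_92 = 8
  h_93 = 4;  h_94 = 10;  h_95 = 11;  h_96 = 0;  h_97 = 12;  h_98 = 8
  h_99 = 9;  h_100 = 8;  h_101 = 6;  h_102 = 2;  h_103 = 11;  h_104 = 12
  h_105 = 2;  h_106 = 9;  h_107 = 6;  h_108 = 3;  h_109 = 0;  h_110 = 6
  h_111 = 3;  h_112 = 12;  h_113 = 7;  h_114 = 6;  h_115 = 2;  h_116 = 8
  h_117 = 2;  h_118 = 11;  h_119 = 5;  h_120 = 9;  h_121 = 4;  h_122 = 1
  h_123 = 10;  h_124 = 11;  h_125 = 4;  h_126 = 8;  h_127 = 9;  h_128 = 10
  h_129 = 4;  h_130 = 9;  h_131 = 5;  h_132 = 10;  h_133 = 10;  h_134 = 4
  h_135 = 12;  h_136 = 2;  h_137 = 1;  h_138 = 1;  h_139 = 1;  h_140 = 11
  h_141 = 1;  h_142 = 10;  h_143 = 6;  h_144 = 9;  h_145 = 10;  h_146 = 11
  h_147 = 2;  h_148 = 10;  h_149 = 2;  h_150 = 3;  h_151 = 6;  h_152 = 1
  h_153 = 10;  h_154 = 4;  h_155 = 11;  h_156 = 3;  h_157 = 4;  h_158 = 4
  h_159 = 2;  h_160 = 7;  h_161 = 10;  h_162 = 7;  h_163 = 0;  h_164 = 2
  h_165 = 6;  h_166 = 12;  h_167 = 9;  h_168 = 0;  h_169 = 0;  h_170 = 1
  h_171 = 12;  h_172 = 10;  h_173 = 10;  h_174 = 12;  h_175 = 4;  h_176 = 4
  h_177 = 3;  h_178 = 6;  h_179 = 7;  h_180 = 4;  h_181 = 12;  h_182 = 6
  h_183 = 10;  h_184 = 2;  h_185 = 2;  h_186 = 7;  h_187 = 4;  h_188 = 0
  h_189 = 5;  h_190 = 7;  h_191 = 12;  h_192 = 1;  h_193 = 11;  h_194 = 8
  h_195 = 3;  h_196 = 11;  h_197 = 1;  h_198 = 3;  h_199 = 0;  h_200 = 4
  h_201 = 5;  h_202 = 5;  h_203 = 0;  h_204 = 8;  h_205 = 7;  h_206 = 0
  h_207 = 9;  h_208 = 12;  h_209 = 4;  h_210 = 1;  h_211 = 6;  h_212 = 2
  h_213 = 3;  h_214 = 7;  h_215 = 0;  h_216 = 7;  h_217 = 1;  h_218 = 10
  h_219 = 7;  h_220 = 8;  h_221 = 7;  h_222 = 8;  h_223 = 1;  h_224 = 1
  h_225 = 6;  h_226 = 6;  h_227 = 12;  h_228 = 8;  h_229 = 1;  h_230 = 3
  h_231 = 4;  h_232 = 0;  h_233 = 6;  h_234 = 6;  h_235 = 9;  h_236 = 11
  h_237 = 10;  h_238 = 12;  h_239 = 7;  h_240 = 1;  h_241 = 7;  h_242 = 10
  h_243 = 4;  h_244 = 3;  h_245 = 11;  h_246 = 2;  h_247 = 2;  h_248 = 10
  h_249 = 1;  h_250 = 4;  h_251 = 9;  h_252 = 4;  h_253 = 11;  h_254 = 0
  h_255 = 7;  h_256 = 0;  h_257 = 11;  h_258 = 10;  h_259 = 11;  h_260 = 8
  h_261 = 4;  h_262 = 10;  h_263 = 11;  h_264 = 0;  h_265 = 12;  h_266 = 8
  h_267 = 9;  h_268 = 8;  h_269 = 6;  h_270 = 2;  h_271 = 11;  h_272 = 12
  h_273 = 2;  h_274 = 9;  h_275 = 6;  h_276 = 3;  h_277 = 0;  h_278 = 6
  h_279 = 3;  h_280 = 12;  h_281 = 7;  h_282 = 6;  h_283 = 2;  h_284 = 8
  h_285 = 2;  h_286 = 11;  h_287 = 5;  h_288 = 9
h_289 = 12·9 + 9·5 + 3·11 = 4
h_290 = 12·4 + 9·9 + 3·5 = 1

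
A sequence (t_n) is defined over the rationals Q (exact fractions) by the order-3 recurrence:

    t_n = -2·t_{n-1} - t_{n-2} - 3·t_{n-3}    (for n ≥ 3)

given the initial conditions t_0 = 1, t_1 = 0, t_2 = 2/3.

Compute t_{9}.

-1018/3

t_3 = -2·2/3 + -1·0 + -3·1 = -13/3
t_4 = -2·-13/3 + -1·2/3 + -3·0 = 8
t_5 = -2·8 + -1·-13/3 + -3·2/3 = -41/3
t_6 = -2·-41/3 + -1·8 + -3·-13/3 = 97/3
t_7 = -2·97/3 + -1·-41/3 + -3·8 = -75
t_8 = -2·-75 + -1·97/3 + -3·-41/3 = 476/3
t_9 = -2·476/3 + -1·-75 + -3·97/3 = -1018/3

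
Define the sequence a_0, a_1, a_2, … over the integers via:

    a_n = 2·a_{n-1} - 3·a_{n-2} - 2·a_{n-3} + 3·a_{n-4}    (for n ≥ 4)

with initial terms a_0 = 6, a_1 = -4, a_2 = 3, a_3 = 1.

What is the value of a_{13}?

a_4 = 2·1 + -3·3 + -2·-4 + 3·6 = 19
a_5 = 2·19 + -3·1 + -2·3 + 3·-4 = 17
a_6 = 2·17 + -3·19 + -2·1 + 3·3 = -16
a_7 = 2·-16 + -3·17 + -2·19 + 3·1 = -118
a_8 = 2·-118 + -3·-16 + -2·17 + 3·19 = -165
a_9 = 2·-165 + -3·-118 + -2·-16 + 3·17 = 107
a_10 = 2·107 + -3·-165 + -2·-118 + 3·-16 = 897
a_11 = 2·897 + -3·107 + -2·-165 + 3·-118 = 1449
a_12 = 2·1449 + -3·897 + -2·107 + 3·-165 = -502
a_13 = 2·-502 + -3·1449 + -2·897 + 3·107 = -6824

-6824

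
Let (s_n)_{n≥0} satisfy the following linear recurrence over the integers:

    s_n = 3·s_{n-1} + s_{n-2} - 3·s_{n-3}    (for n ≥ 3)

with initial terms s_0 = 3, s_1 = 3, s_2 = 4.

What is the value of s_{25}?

s_3 = 3·4 + 1·3 + -3·3 = 6
s_4 = 3·6 + 1·4 + -3·3 = 13
s_5 = 3·13 + 1·6 + -3·4 = 33
s_6 = 3·33 + 1·13 + -3·6 = 94
s_7 = 3·94 + 1·33 + -3·13 = 276
s_8 = 3·276 + 1·94 + -3·33 = 823
s_9 = 3·823 + 1·276 + -3·94 = 2463
s_10 = 3·2463 + 1·823 + -3·276 = 7384
s_11 = 3·7384 + 1·2463 + -3·823 = 22146
s_12 = 3·22146 + 1·7384 + -3·2463 = 66433
s_13 = 3·66433 + 1·22146 + -3·7384 = 199293
s_14 = 3·199293 + 1·66433 + -3·22146 = 597874
s_15 = 3·597874 + 1·199293 + -3·66433 = 1793616
s_16 = 3·1793616 + 1·597874 + -3·199293 = 5380843
s_17 = 3·5380843 + 1·1793616 + -3·597874 = 16142523
s_18 = 3·16142523 + 1·5380843 + -3·1793616 = 48427564
s_19 = 3·48427564 + 1·16142523 + -3·5380843 = 145282686
s_20 = 3·145282686 + 1·48427564 + -3·16142523 = 435848053
s_21 = 3·435848053 + 1·145282686 + -3·48427564 = 1307544153
s_22 = 3·1307544153 + 1·435848053 + -3·145282686 = 3922632454
s_23 = 3·3922632454 + 1·1307544153 + -3·435848053 = 11767897356
s_24 = 3·11767897356 + 1·3922632454 + -3·1307544153 = 35303692063
s_25 = 3·35303692063 + 1·11767897356 + -3·3922632454 = 105911076183

105911076183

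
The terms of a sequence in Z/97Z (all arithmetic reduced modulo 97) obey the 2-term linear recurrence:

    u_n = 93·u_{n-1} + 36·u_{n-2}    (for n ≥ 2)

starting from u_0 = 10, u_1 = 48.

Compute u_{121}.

81

u_2 = 93·48 + 36·10 = 71
u_3 = 93·71 + 36·48 = 86
u_4 = 93·86 + 36·71 = 78
u_5 = 93·78 + 36·86 = 68
u_6 = 93·68 + 36·78 = 14
u_7 = 93·14 + 36·68 = 64
u_8 = 93·64 + 36·14 = 54
u_9 = 93·54 + 36·64 = 51
u_10 = 93·51 + 36·54 = 91
u_11 = 93·91 + 36·51 = 17
u_12 = 93·17 + 36·91 = 7
u_13 = 93·7 + 36·17 = 2
u_14 = 93·2 + 36·7 = 50
u_15 = 93·50 + 36·2 = 66
u_16 = 93·66 + 36·50 = 81
u_17 = 93·81 + 36·66 = 15
u_18 = 93·15 + 36·81 = 43
u_19 = 93·43 + 36·15 = 77
u_20 = 93·77 + 36·43 = 76
u_21 = 93·76 + 36·77 = 43
u_22 = 93·43 + 36·76 = 42
u_23 = 93·42 + 36·43 = 22
u_24 = 93·22 + 36·42 = 66
u_25 = 93·66 + 36·22 = 43
u_26 = 93·43 + 36·66 = 70
u_27 = 93·70 + 36·43 = 7
u_28 = 93·7 + 36·70 = 67
u_29 = 93·67 + 36·7 = 81
u_30 = 93·81 + 36·67 = 51
u_31 = 93·51 + 36·81 = 93
u_32 = 93·93 + 36·51 = 9
u_33 = 93·9 + 36·93 = 14
u_34 = 93·14 + 36·9 = 74
u_35 = 93·74 + 36·14 = 14
u_36 = 93·14 + 36·74 = 86
u_37 = 93·86 + 36·14 = 63
u_38 = 93·63 + 36·86 = 31
u_39 = 93·31 + 36·63 = 10
u_40 = 93·10 + 36·31 = 9
u_41 = 93·9 + 36·10 = 33
u_42 = 93·33 + 36·9 = 95
u_43 = 93·95 + 36·33 = 32
u_44 = 93·32 + 36·95 = 91
u_45 = 93·91 + 36·32 = 12
u_46 = 93·12 + 36·91 = 27
u_47 = 93·27 + 36·12 = 33
u_48 = 93·33 + 36·27 = 64
u_49 = 93·64 + 36·33 = 59
u_50 = 93·59 + 36·64 = 31
u_51 = 93·31 + 36·59 = 60
u_52 = 93·60 + 36·31 = 3
u_53 = 93·3 + 36·60 = 14
u_54 = 93·14 + 36·3 = 52
u_55 = 93·52 + 36·14 = 5
u_56 = 93·5 + 36·52 = 9
u_57 = 93·9 + 36·5 = 47
u_58 = 93·47 + 36·9 = 39
u_59 = 93·39 + 36·47 = 81
u_60 = 93·81 + 36·39 = 13
u_61 = 93·13 + 36·81 = 51
u_62 = 93·51 + 36·13 = 70
u_63 = 93·70 + 36·51 = 4
u_64 = 93·4 + 36·70 = 79
u_65 = 93·79 + 36·4 = 22
u_66 = 93·22 + 36·79 = 40
u_67 = 93·40 + 36·22 = 50
u_68 = 93·50 + 36·40 = 76
u_69 = 93·76 + 36·50 = 41
u_70 = 93·41 + 36·76 = 50
u_71 = 93·50 + 36·41 = 15
u_72 = 93·15 + 36·50 = 91
u_73 = 93·91 + 36·15 = 79
u_74 = 93·79 + 36·91 = 50
u_75 = 93·50 + 36·79 = 25
u_76 = 93·25 + 36·50 = 51
u_77 = 93·51 + 36·25 = 17
u_78 = 93·17 + 36·51 = 22
u_79 = 93·22 + 36·17 = 39
u_80 = 93·39 + 36·22 = 54
u_81 = 93·54 + 36·39 = 24
u_82 = 93·24 + 36·54 = 5
u_83 = 93·5 + 36·24 = 68
u_84 = 93·68 + 36·5 = 5
u_85 = 93·5 + 36·68 = 3
u_86 = 93·3 + 36·5 = 71
u_87 = 93·71 + 36·3 = 18
u_88 = 93·18 + 36·71 = 59
u_89 = 93·59 + 36·18 = 24
u_90 = 93·24 + 36·59 = 88
u_91 = 93·88 + 36·24 = 27
u_92 = 93·27 + 36·88 = 53
u_93 = 93·53 + 36·27 = 81
u_94 = 93·81 + 36·53 = 32
u_95 = 93·32 + 36·81 = 72
u_96 = 93·72 + 36·32 = 88
u_97 = 93·88 + 36·72 = 9
u_98 = 93·9 + 36·88 = 28
u_99 = 93·28 + 36·9 = 18
u_100 = 93·18 + 36·28 = 63
u_101 = 93·63 + 36·18 = 8
u_102 = 93·8 + 36·63 = 5
u_103 = 93·5 + 36·8 = 74
u_104 = 93·74 + 36·5 = 78
u_105 = 93·78 + 36·74 = 24
u_106 = 93·24 + 36·78 = 93
u_107 = 93·93 + 36·24 = 7
u_108 = 93·7 + 36·93 = 22
u_109 = 93·22 + 36·7 = 67
u_110 = 93·67 + 36·22 = 39
u_111 = 93·39 + 36·67 = 25
u_112 = 93·25 + 36·39 = 43
u_113 = 93·43 + 36·25 = 49
u_114 = 93·49 + 36·43 = 91
u_115 = 93·91 + 36·49 = 42
u_116 = 93·42 + 36·91 = 4
u_117 = 93·4 + 36·42 = 41
u_118 = 93·41 + 36·4 = 77
u_119 = 93·77 + 36·41 = 4
u_120 = 93·4 + 36·77 = 40
u_121 = 93·40 + 36·4 = 81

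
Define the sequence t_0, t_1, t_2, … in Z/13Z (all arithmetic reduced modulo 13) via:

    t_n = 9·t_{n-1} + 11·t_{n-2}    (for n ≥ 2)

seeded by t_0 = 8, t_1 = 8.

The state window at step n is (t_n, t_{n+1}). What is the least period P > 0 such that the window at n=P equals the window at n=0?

168

n=0: window = (8, 8)
n=1: window = (8, 4)
n=2: window = (4, 7)
n=3: window = (7, 3)
n=4: window = (3, 0)
n=5: window = (0, 7)
n=6: window = (7, 11)
n=7: window = (11, 7)
n=8: window = (7, 2)
n=9: window = (2, 4)
n=10: window = (4, 6)
n=11: window = (6, 7)
n=12: window = (7, 12)
n=13: window = (12, 3)
n=14: window = (3, 3)
n=15: window = (3, 8)
n=16: window = (8, 1)
n=17: window = (1, 6)
n=18: window = (6, 0)
n=19: window = (0, 1)
n=20: window = (1, 9)
n=21: window = (9, 1)
n=22: window = (1, 4)
n=23: window = (4, 8)
n=24: window = (8, 12)
n=25: window = (12, 1)
n=26: window = (1, 11)
n=27: window = (11, 6)
n=28: window = (6, 6)
n=29: window = (6, 3)
n=30: window = (3, 2)
n=31: window = (2, 12)
n=32: window = (12, 0)
n=33: window = (0, 2)
n=34: window = (2, 5)
n=35: window = (5, 2)
n=36: window = (2, 8)
n=37: window = (8, 3)
n=38: window = (3, 11)
n=39: window = (11, 2)
n=40: window = (2, 9)
…
n=166: window = (10, 6)
n=167: window = (6, 8)
n=168: window = (8, 8)
window at n=168 equals window at n=0 → period = 168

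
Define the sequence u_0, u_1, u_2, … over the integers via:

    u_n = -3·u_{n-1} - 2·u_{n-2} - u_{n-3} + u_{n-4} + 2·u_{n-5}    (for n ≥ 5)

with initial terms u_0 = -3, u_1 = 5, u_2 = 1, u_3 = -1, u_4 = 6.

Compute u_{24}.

u_5 = -3·6 + -2·-1 + -1·1 + 1·5 + 2·-3 = -18
u_6 = -3·-18 + -2·6 + -1·-1 + 1·1 + 2·5 = 54
u_7 = -3·54 + -2·-18 + -1·6 + 1·-1 + 2·1 = -131
u_8 = -3·-131 + -2·54 + -1·-18 + 1·6 + 2·-1 = 307
u_9 = -3·307 + -2·-131 + -1·54 + 1·-18 + 2·6 = -719
u_10 = -3·-719 + -2·307 + -1·-131 + 1·54 + 2·-18 = 1692
u_11 = -3·1692 + -2·-719 + -1·307 + 1·-131 + 2·54 = -3968
u_12 = -3·-3968 + -2·1692 + -1·-719 + 1·307 + 2·-131 = 9284
u_13 = -3·9284 + -2·-3968 + -1·1692 + 1·-719 + 2·307 = -21713
u_14 = -3·-21713 + -2·9284 + -1·-3968 + 1·1692 + 2·-719 = 50793
u_15 = -3·50793 + -2·-21713 + -1·9284 + 1·-3968 + 2·1692 = -118821
u_16 = -3·-118821 + -2·50793 + -1·-21713 + 1·9284 + 2·-3968 = 277938
u_17 = -3·277938 + -2·-118821 + -1·50793 + 1·-21713 + 2·9284 = -650110
u_18 = -3·-650110 + -2·277938 + -1·-118821 + 1·50793 + 2·-21713 = 1520642
u_19 = -3·1520642 + -2·-650110 + -1·277938 + 1·-118821 + 2·50793 = -3556879
u_20 = -3·-3556879 + -2·1520642 + -1·-650110 + 1·277938 + 2·-118821 = 8319759
u_21 = -3·8319759 + -2·-3556879 + -1·1520642 + 1·-650110 + 2·277938 = -19460395
u_22 = -3·-19460395 + -2·8319759 + -1·-3556879 + 1·1520642 + 2·-650110 = 45518968
u_23 = -3·45518968 + -2·-19460395 + -1·8319759 + 1·-3556879 + 2·1520642 = -106471468
u_24 = -3·-106471468 + -2·45518968 + -1·-19460395 + 1·8319759 + 2·-3556879 = 249042864

249042864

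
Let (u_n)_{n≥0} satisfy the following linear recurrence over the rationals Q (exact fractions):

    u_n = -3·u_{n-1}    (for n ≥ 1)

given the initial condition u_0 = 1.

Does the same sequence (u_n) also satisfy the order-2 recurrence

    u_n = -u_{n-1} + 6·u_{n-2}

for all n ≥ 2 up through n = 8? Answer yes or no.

yes

Terms u_0..u_8: 1, -3, 9, -27, 81, -243, 729, -2187, 6561
n=2: candidate gives 9, actual u_2 = 9 ✓
n=3: candidate gives -27, actual u_3 = -27 ✓
n=4: candidate gives 81, actual u_4 = 81 ✓
n=5: candidate gives -243, actual u_5 = -243 ✓
n=6: candidate gives 729, actual u_6 = 729 ✓
n=7: candidate gives -2187, actual u_7 = -2187 ✓
n=8: candidate gives 6561, actual u_8 = 6561 ✓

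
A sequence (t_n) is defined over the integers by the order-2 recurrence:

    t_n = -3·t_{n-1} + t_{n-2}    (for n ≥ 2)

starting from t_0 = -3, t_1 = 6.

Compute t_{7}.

8214

t_2 = -3·6 + 1·-3 = -21
t_3 = -3·-21 + 1·6 = 69
t_4 = -3·69 + 1·-21 = -228
t_5 = -3·-228 + 1·69 = 753
t_6 = -3·753 + 1·-228 = -2487
t_7 = -3·-2487 + 1·753 = 8214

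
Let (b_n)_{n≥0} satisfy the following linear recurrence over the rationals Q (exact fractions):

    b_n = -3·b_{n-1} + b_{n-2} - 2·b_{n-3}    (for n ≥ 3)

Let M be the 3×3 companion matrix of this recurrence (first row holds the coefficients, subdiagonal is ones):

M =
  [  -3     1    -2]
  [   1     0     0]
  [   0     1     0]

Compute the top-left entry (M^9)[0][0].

-59683

(M^9)[0][0] is the top entry after applying M 9 times to the unit state (1, 0, 0). Equivalently it is h_{11} for the auxiliary sequence (h_n) obeying the same recurrence with h_2 = 1 and h_i = 0 for 0 ≤ i < 2:
h_3 = -3·1 + 1·0 + -2·0 = -3
h_4 = -3·-3 + 1·1 + -2·0 = 10
h_5 = -3·10 + 1·-3 + -2·1 = -35
h_6 = -3·-35 + 1·10 + -2·-3 = 121
h_7 = -3·121 + 1·-35 + -2·10 = -418
h_8 = -3·-418 + 1·121 + -2·-35 = 1445
h_9 = -3·1445 + 1·-418 + -2·121 = -4995
h_10 = -3·-4995 + 1·1445 + -2·-418 = 17266
h_11 = -3·17266 + 1·-4995 + -2·1445 = -59683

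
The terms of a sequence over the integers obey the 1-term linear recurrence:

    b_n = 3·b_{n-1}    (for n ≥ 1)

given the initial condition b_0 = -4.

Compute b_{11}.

b_1 = 3·-4 = -12
b_2 = 3·-12 = -36
b_3 = 3·-36 = -108
b_4 = 3·-108 = -324
b_5 = 3·-324 = -972
b_6 = 3·-972 = -2916
b_7 = 3·-2916 = -8748
b_8 = 3·-8748 = -26244
b_9 = 3·-26244 = -78732
b_10 = 3·-78732 = -236196
b_11 = 3·-236196 = -708588

-708588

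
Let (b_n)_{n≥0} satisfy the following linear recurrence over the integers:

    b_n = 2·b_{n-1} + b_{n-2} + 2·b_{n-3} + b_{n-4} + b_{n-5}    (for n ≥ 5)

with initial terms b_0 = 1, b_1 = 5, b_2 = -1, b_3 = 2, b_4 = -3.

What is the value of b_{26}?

b_5 = 2·-3 + 1·2 + 2·-1 + 1·5 + 1·1 = 0
b_6 = 2·0 + 1·-3 + 2·2 + 1·-1 + 1·5 = 5
b_7 = 2·5 + 1·0 + 2·-3 + 1·2 + 1·-1 = 5
b_8 = 2·5 + 1·5 + 2·0 + 1·-3 + 1·2 = 14
b_9 = 2·14 + 1·5 + 2·5 + 1·0 + 1·-3 = 40
b_10 = 2·40 + 1·14 + 2·5 + 1·5 + 1·0 = 109
b_11 = 2·109 + 1·40 + 2·14 + 1·5 + 1·5 = 296
b_12 = 2·296 + 1·109 + 2·40 + 1·14 + 1·5 = 800
b_13 = 2·800 + 1·296 + 2·109 + 1·40 + 1·14 = 2168
b_14 = 2·2168 + 1·800 + 2·296 + 1·109 + 1·40 = 5877
b_15 = 2·5877 + 1·2168 + 2·800 + 1·296 + 1·109 = 15927
b_16 = 2·15927 + 1·5877 + 2·2168 + 1·800 + 1·296 = 43163
b_17 = 2·43163 + 1·15927 + 2·5877 + 1·2168 + 1·800 = 116975
b_18 = 2·116975 + 1·43163 + 2·15927 + 1·5877 + 1·2168 = 317012
b_19 = 2·317012 + 1·116975 + 2·43163 + 1·15927 + 1·5877 = 859129
b_20 = 2·859129 + 1·317012 + 2·116975 + 1·43163 + 1·15927 = 2328310
b_21 = 2·2328310 + 1·859129 + 2·317012 + 1·116975 + 1·43163 = 6309911
b_22 = 2·6309911 + 1·2328310 + 2·859129 + 1·317012 + 1·116975 = 17100377
b_23 = 2·17100377 + 1·6309911 + 2·2328310 + 1·859129 + 1·317012 = 46343426
b_24 = 2·46343426 + 1·17100377 + 2·6309911 + 1·2328310 + 1·859129 = 125594490
b_25 = 2·125594490 + 1·46343426 + 2·17100377 + 1·6309911 + 1·2328310 = 340371381
b_26 = 2·340371381 + 1·125594490 + 2·46343426 + 1·17100377 + 1·6309911 = 922434392

922434392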